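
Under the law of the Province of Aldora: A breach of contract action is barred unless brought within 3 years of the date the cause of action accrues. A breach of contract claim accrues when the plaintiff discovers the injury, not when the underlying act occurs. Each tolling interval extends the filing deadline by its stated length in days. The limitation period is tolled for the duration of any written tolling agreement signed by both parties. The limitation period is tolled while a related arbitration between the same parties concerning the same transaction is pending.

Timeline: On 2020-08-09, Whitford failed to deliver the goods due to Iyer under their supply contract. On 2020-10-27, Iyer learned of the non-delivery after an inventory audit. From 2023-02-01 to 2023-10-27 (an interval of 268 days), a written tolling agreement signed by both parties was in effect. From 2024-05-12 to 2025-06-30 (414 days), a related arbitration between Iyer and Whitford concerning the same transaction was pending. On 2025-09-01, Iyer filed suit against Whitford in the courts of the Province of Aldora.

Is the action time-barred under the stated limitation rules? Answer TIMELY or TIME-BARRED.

Accrual is tied to discovery, so the period began on 2020-10-27 rather than on 2020-08-09 when the act occurred.
The untolled deadline — 3 years after 2020-10-27 — is 2023-10-27.
The period was tolled for 268 days by the written tolling agreement (2023-02-01 to 2023-10-27), pushing the deadline to 2024-07-21.
The period was tolled for 414 days by the pending related arbitration (2024-05-12 to 2025-06-30), pushing the deadline to 2025-09-08.
Filing on 2025-09-01 beat the 2025-09-08 deadline — the action is timely.

TIMELY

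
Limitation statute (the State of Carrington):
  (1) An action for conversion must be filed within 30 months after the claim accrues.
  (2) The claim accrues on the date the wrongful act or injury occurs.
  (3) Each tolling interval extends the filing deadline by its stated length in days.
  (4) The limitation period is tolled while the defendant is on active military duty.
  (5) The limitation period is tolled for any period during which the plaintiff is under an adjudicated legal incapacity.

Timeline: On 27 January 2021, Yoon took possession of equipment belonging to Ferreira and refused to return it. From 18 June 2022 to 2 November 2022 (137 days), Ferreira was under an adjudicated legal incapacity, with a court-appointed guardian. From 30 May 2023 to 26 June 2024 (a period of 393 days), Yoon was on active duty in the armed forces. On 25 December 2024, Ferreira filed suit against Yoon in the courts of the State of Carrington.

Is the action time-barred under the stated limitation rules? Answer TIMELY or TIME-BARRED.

The claim accrued on 27 January 2021, the date of the act.
30 months from 27 January 2021 is 27 July 2023.
The period was tolled for 137 days by the plaintiff's legal incapacity (18 June 2022 to 2 November 2022), pushing the deadline to 11 December 2023.
The defendant's active military service from 30 May 2023 to 26 June 2024 tolled the period for 393 days, extending the deadline to 7 January 2025.
Ferreira filed on 25 December 2024, before the 7 January 2025 deadline, so the action is timely.

TIMELY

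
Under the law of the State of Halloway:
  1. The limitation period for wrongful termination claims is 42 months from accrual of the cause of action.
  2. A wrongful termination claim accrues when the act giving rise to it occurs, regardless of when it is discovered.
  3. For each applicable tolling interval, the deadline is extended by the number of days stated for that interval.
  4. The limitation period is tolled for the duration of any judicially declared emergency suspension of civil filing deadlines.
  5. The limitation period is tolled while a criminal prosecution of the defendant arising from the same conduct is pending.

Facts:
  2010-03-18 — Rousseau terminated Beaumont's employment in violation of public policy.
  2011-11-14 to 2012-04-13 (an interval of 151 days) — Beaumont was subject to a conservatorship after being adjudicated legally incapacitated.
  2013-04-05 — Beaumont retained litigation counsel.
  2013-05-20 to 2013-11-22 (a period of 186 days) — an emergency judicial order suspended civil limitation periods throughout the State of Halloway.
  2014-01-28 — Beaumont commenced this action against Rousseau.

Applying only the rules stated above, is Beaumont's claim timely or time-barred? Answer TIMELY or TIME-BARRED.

TIMELY

The limitation period began to run on 2010-03-18.
42 months from 2010-03-18 is 2013-09-18.
The period was tolled for 186 days by the emergency suspension of filing deadlines (2013-05-20 to 2013-11-22), pushing the deadline to 2014-03-23.
Although the plaintiff's incapacity ran from 2011-11-14 to 2012-04-13, the stated rules do not make that a tolling event, so it is disregarded.
None of the other events listed affects the running of the period under the stated rules.
Filing on 2014-01-28 beat the 2014-03-23 deadline — the action is timely.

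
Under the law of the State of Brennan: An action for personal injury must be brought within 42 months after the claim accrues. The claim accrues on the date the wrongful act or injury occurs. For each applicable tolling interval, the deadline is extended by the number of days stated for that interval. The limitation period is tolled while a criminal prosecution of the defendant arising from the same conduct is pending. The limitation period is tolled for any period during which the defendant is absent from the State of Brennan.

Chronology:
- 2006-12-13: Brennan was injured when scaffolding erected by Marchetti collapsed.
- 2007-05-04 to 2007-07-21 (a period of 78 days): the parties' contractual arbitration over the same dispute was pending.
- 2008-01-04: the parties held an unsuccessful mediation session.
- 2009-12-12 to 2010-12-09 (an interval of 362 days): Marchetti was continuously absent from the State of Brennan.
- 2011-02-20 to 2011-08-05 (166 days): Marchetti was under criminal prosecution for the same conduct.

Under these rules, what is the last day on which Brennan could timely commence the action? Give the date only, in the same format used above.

The claim accrued on 2006-12-13, when the wrongful act occurred.
42 months from 2006-12-13 is 2010-06-13.
Because the defendant's absence from the jurisdiction ran from 2009-12-12 to 2010-12-09, the deadline is extended by 362 days to 2011-06-10.
The pending criminal prosecution from 2011-02-20 to 2011-08-05 tolled the period for 166 days, extending the deadline to 2011-11-23.
Although a pending arbitration ran from 2007-05-04 to 2007-07-21, the stated rules do not make that a tolling event, so it is disregarded.
Nothing else in the chronology tolls or restarts the period.

2011-11-23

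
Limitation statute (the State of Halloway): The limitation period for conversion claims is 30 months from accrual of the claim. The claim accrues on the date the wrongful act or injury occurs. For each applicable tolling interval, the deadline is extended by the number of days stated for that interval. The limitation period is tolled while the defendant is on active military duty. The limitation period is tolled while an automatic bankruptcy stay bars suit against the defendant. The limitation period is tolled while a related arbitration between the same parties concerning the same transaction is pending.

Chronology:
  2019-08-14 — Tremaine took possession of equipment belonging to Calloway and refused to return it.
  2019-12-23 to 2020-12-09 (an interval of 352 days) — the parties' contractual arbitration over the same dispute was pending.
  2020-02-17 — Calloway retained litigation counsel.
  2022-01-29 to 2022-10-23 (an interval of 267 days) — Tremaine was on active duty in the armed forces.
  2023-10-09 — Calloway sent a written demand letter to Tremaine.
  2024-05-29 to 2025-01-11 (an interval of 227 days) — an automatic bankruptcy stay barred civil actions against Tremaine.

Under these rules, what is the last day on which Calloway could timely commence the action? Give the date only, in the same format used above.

The limitation period began to run on 2019-08-14.
The untolled deadline — 30 months after 2019-08-14 — is 2022-02-14.
Because the pending related arbitration ran from 2019-12-23 to 2020-12-09, the deadline is extended by 352 days to 2023-02-01.
The defendant's active military service from 2022-01-29 to 2022-10-23 tolled the period for 267 days, extending the deadline to 2023-10-26.
The automatic bankruptcy stay from 2024-05-29 to 2025-01-11 began after the period had already run on 2023-10-26, so it has no tolling effect.
Nothing else in the chronology tolls or restarts the period.

2023-10-26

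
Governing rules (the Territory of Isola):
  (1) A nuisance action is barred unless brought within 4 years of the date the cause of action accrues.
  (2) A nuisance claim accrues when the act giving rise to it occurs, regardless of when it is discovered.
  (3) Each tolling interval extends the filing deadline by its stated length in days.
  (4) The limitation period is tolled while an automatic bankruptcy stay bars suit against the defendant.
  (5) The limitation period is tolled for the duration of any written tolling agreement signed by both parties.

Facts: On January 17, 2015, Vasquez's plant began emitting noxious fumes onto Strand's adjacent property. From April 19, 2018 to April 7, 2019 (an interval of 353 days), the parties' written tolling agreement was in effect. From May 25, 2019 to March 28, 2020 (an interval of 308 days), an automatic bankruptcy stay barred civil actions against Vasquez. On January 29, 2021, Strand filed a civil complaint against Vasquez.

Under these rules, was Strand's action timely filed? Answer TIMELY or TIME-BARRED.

The claim accrued on January 17, 2015, when the wrongful act occurred.
4 years from January 17, 2015 is January 17, 2019.
The period was tolled for 353 days by the written tolling agreement (April 19, 2018 to April 7, 2019), pushing the deadline to January 5, 2020.
The period was tolled for 308 days by the automatic bankruptcy stay (May 25, 2019 to March 28, 2020), pushing the deadline to November 8, 2020.
The January 29, 2021 filing falls after the November 8, 2020 deadline; the claim is time-barred.

TIME-BARRED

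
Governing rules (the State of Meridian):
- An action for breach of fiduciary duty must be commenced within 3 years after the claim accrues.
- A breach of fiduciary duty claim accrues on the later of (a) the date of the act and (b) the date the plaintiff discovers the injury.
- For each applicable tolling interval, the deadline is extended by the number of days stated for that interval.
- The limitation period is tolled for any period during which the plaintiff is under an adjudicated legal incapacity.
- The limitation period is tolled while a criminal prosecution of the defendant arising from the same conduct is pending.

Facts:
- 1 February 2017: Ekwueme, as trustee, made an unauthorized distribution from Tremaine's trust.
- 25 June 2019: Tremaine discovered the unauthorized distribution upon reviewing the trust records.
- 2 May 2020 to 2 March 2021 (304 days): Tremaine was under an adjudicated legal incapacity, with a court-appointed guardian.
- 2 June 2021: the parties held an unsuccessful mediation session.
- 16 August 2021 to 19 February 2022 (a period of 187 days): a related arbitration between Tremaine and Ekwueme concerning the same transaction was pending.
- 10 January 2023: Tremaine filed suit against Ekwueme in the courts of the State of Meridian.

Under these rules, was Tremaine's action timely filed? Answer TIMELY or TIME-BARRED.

TIMELY

Because discovery on 25 June 2019 post-dates the 1 February 2017 act, accrual under the later-of rule falls on 25 June 2019.
Adding the 3 years base period to 25 June 2019 gives a deadline of 25 June 2022, before any tolling.
The plaintiff's legal incapacity from 2 May 2020 to 2 March 2021 tolled the period for 304 days, extending the deadline to 25 April 2023.
The pending related arbitration from 16 August 2021 to 19 February 2022 does not toll the period, because no stated rule makes a pending arbitration a tolling event.
None of the other events listed affects the running of the period under the stated rules.
The 10 January 2023 filing precedes the 25 April 2023 deadline; the claim is timely.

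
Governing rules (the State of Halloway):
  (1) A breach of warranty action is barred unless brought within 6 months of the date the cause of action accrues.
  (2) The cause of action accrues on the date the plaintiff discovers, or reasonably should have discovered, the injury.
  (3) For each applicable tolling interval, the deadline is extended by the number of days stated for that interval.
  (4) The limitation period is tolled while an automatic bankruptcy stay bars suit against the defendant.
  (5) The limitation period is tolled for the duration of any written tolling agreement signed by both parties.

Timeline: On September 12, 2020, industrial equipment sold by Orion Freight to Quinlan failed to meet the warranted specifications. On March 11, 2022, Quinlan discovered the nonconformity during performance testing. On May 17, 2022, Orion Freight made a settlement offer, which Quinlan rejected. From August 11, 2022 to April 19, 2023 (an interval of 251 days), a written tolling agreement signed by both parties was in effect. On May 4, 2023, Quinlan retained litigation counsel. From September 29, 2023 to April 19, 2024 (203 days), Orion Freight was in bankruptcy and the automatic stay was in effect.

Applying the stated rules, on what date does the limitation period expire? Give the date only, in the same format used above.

Under the discovery rule, the claim accrued on March 11, 2022, when Quinlan discovered the injury — not on the September 12, 2020 date of the underlying act.
The untolled deadline — 6 months after March 11, 2022 — is September 11, 2022.
The written tolling agreement from August 11, 2022 to April 19, 2023 tolled the period for 251 days, extending the deadline to May 20, 2023.
By the time the automatic bankruptcy stay began on September 29, 2023, the limitation period had already expired on May 20, 2023; that interval cannot revive it.
None of the other events listed affects the running of the period under the stated rules.

May 20, 2023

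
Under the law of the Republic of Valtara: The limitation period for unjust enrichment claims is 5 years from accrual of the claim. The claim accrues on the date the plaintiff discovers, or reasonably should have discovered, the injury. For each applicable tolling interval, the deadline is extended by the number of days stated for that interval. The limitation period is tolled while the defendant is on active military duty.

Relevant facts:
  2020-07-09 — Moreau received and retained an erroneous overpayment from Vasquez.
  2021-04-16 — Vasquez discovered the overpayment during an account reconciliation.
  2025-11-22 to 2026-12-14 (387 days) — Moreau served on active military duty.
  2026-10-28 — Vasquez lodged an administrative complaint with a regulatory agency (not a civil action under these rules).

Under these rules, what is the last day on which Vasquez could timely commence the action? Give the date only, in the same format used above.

Accrual is tied to discovery, so the period began on 2021-04-16 rather than on 2020-07-09 when the act occurred.
Adding the 5 years base period to 2021-04-16 gives a deadline of 2026-04-16, before any tolling.
The period was tolled for 387 days by the defendant's active military service (2025-11-22 to 2026-12-14), pushing the deadline to 2027-05-08.
None of the other events listed affects the running of the period under the stated rules.

2027-05-08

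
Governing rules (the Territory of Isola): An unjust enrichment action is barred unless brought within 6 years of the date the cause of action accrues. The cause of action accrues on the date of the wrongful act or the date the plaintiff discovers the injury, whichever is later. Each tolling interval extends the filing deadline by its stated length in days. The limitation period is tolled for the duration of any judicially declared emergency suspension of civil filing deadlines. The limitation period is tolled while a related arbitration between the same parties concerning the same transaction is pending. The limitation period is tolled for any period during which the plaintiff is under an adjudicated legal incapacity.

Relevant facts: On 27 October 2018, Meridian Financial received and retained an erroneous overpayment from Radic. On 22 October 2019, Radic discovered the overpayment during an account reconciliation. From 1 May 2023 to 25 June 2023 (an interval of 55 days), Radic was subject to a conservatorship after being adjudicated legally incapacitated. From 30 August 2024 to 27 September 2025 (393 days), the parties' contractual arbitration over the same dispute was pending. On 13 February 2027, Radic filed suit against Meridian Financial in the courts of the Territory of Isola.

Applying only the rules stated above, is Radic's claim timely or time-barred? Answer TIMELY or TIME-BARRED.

TIME-BARRED

Because discovery on 22 October 2019 post-dates the 27 October 2018 act, accrual under the later-of rule falls on 22 October 2019.
6 years from 22 October 2019 is 22 October 2025.
The period was tolled for 55 days by the plaintiff's legal incapacity (1 May 2023 to 25 June 2023), pushing the deadline to 16 December 2025.
Because the pending related arbitration ran from 30 August 2024 to 27 September 2025, the deadline is extended by 393 days to 13 January 2027.
Filing on 13 February 2027 missed the 13 January 2027 deadline — the action is time-barred.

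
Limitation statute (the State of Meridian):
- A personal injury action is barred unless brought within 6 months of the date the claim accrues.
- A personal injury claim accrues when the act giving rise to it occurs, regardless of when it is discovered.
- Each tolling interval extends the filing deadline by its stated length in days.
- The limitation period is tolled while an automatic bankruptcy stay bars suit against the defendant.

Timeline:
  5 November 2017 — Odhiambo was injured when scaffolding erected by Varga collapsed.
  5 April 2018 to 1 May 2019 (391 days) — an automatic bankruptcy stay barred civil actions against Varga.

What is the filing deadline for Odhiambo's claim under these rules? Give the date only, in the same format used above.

The limitation period began to run on 5 November 2017.
The untolled deadline — 6 months after 5 November 2017 — is 5 May 2018.
Because the automatic bankruptcy stay ran from 5 April 2018 to 1 May 2019, the deadline is extended by 391 days to 31 May 2019.

31 May 2019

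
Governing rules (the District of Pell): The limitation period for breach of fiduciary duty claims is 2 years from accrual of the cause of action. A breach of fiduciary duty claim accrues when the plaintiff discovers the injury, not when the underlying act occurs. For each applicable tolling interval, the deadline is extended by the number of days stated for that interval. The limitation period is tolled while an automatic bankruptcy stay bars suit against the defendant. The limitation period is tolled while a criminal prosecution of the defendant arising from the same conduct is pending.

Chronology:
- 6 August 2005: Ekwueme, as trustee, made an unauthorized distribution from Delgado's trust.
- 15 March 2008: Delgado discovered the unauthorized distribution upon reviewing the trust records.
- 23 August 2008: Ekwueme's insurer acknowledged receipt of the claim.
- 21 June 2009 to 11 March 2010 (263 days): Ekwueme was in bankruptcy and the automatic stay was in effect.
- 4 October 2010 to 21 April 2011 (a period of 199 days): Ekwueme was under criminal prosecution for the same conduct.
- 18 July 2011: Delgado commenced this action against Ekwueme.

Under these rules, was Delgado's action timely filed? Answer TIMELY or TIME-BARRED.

Under the discovery rule, the claim accrued on 15 March 2008, when Delgado discovered the injury — not on the 6 August 2005 date of the underlying act.
Adding the 2 years base period to 15 March 2008 gives a deadline of 15 March 2010, before any tolling.
The period was tolled for 263 days by the automatic bankruptcy stay (21 June 2009 to 11 March 2010), pushing the deadline to 3 December 2010.
The pending criminal prosecution from 4 October 2010 to 21 April 2011 tolled the period for 199 days, extending the deadline to 20 June 2011.
None of the other events listed affects the running of the period under the stated rules.
Delgado filed on 18 July 2011, after the 20 June 2011 deadline, so the action is time-barred.

TIME-BARRED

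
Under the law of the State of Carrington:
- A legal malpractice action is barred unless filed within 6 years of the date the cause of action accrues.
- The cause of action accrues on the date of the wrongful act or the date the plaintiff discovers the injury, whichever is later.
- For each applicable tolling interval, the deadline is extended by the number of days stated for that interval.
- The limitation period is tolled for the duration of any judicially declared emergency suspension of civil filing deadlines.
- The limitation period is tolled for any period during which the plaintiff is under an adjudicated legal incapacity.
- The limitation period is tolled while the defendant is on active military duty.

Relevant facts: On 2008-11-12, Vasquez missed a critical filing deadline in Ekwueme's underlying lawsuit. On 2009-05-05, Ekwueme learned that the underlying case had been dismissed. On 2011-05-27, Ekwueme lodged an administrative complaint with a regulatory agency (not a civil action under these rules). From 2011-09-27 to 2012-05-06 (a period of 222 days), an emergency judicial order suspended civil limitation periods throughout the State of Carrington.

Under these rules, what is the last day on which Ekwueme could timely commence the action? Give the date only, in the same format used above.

2015-12-13

Taking the later of the act (2008-11-12) and discovery (2009-05-05), the claim accrued on 2009-05-05.
6 years from 2009-05-05 is 2015-05-05.
Because the emergency suspension of filing deadlines ran from 2011-09-27 to 2012-05-06, the deadline is extended by 222 days to 2015-12-13.
None of the other events listed affects the running of the period under the stated rules.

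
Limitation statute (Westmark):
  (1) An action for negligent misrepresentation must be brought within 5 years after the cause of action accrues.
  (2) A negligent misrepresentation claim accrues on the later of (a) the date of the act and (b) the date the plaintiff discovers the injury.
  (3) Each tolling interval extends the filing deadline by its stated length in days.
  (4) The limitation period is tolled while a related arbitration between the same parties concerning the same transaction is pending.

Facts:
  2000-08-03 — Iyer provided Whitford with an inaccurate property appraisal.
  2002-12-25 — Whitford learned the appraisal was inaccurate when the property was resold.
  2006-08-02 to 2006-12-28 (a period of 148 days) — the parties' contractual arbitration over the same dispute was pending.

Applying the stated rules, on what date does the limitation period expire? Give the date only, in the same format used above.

Taking the later of the act (2000-08-03) and discovery (2002-12-25), the claim accrued on 2002-12-25.
Adding the 5 years base period to 2002-12-25 gives a deadline of 2007-12-25, before any tolling.
The period was tolled for 148 days by the pending related arbitration (2006-08-02 to 2006-12-28), pushing the deadline to 2008-05-21.

2008-05-21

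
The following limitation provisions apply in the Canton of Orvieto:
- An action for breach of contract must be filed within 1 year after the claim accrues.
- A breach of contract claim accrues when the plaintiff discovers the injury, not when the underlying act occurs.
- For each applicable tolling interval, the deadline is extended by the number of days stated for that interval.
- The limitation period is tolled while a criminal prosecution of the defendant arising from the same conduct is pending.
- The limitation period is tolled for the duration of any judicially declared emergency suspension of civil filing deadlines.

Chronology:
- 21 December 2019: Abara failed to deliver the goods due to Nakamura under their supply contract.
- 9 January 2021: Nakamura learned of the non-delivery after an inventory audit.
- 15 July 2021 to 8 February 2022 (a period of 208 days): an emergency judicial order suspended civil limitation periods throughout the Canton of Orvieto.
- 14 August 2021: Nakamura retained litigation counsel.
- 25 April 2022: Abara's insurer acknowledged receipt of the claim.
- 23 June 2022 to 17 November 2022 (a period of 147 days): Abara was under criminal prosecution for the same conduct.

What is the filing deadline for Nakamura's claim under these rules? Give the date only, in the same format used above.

30 December 2022

Accrual is tied to discovery, so the period began on 9 January 2021 rather than on 21 December 2019 when the act occurred.
1 year from 9 January 2021 is 9 January 2022.
The emergency suspension of filing deadlines from 15 July 2021 to 8 February 2022 tolled the period for 208 days, extending the deadline to 5 August 2022.
The pending criminal prosecution from 23 June 2022 to 17 November 2022 tolled the period for 147 days, extending the deadline to 30 December 2022.
The other events in the timeline have no effect on the limitation period under the stated rules.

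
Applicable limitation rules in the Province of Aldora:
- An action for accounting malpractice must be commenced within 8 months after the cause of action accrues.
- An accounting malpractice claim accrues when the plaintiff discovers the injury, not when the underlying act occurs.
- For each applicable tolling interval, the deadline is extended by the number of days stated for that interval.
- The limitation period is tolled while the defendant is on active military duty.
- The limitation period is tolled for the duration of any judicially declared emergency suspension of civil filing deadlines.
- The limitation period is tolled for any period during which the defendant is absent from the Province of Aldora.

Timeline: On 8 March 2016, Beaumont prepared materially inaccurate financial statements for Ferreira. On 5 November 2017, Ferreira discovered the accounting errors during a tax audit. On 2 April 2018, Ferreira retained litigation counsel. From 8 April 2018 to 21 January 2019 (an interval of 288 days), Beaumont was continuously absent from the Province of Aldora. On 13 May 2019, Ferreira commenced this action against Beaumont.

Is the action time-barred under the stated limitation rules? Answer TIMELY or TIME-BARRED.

The claim did not accrue until Ferreira discovered the injury on 5 November 2017; the 8 March 2016 act date does not start the clock under the stated rule.
Adding the 8 months base period to 5 November 2017 gives a deadline of 5 July 2018, before any tolling.
The defendant's absence from the jurisdiction from 8 April 2018 to 21 January 2019 tolled the period for 288 days, extending the deadline to 19 April 2019.
Nothing else in the chronology tolls or restarts the period.
Filing on 13 May 2019 missed the 19 April 2019 deadline — the action is time-barred.

TIME-BARRED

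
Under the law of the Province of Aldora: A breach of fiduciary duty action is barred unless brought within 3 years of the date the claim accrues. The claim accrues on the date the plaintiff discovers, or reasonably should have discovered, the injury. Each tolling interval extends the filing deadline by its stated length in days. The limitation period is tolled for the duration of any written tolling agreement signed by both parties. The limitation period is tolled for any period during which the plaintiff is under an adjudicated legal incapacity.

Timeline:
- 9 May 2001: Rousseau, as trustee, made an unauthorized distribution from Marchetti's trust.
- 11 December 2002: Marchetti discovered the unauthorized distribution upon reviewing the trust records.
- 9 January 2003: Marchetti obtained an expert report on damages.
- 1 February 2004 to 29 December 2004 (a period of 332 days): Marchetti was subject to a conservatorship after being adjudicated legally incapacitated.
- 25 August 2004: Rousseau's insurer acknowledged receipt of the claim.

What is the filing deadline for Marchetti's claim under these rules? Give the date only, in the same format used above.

Accrual is tied to discovery, so the period began on 11 December 2002 rather than on 9 May 2001 when the act occurred.
Adding the 3 years base period to 11 December 2002 gives a deadline of 11 December 2005, before any tolling.
Because the plaintiff's legal incapacity ran from 1 February 2004 to 29 December 2004, the deadline is extended by 332 days to 8 November 2006.
The other events in the timeline have no effect on the limitation period under the stated rules.

8 November 2006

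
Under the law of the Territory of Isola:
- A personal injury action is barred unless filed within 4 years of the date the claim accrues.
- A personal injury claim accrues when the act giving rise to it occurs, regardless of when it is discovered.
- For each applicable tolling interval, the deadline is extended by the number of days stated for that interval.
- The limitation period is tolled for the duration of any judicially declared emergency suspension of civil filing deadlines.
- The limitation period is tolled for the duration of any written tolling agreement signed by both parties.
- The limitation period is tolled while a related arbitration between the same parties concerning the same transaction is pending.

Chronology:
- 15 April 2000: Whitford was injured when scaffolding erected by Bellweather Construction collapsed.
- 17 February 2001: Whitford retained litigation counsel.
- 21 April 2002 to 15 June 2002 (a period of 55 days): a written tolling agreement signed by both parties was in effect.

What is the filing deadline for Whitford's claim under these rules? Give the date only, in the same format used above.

The claim accrued on 15 April 2000, the date of the act.
4 years from 15 April 2000 is 15 April 2004.
The period was tolled for 55 days by the written tolling agreement (21 April 2002 to 15 June 2002), pushing the deadline to 9 June 2004.
Nothing else in the chronology tolls or restarts the period.

9 June 2004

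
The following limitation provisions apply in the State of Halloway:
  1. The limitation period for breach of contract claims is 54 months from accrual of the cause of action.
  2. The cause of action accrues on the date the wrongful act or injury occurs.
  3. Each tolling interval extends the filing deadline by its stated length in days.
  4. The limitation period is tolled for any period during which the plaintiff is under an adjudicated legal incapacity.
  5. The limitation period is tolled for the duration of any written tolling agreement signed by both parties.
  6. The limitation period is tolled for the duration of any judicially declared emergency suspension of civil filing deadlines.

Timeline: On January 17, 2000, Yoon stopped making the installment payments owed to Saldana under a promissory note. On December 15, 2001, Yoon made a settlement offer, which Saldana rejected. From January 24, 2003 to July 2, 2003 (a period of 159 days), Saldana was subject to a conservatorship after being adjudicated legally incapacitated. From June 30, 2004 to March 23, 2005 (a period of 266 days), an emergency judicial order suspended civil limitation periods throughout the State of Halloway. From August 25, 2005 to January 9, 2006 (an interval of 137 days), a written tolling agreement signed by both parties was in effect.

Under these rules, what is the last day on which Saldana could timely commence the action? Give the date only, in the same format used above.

January 30, 2006

The cause of action accrued on January 17, 2000, the date of the act.
Adding the 54 months base period to January 17, 2000 gives a deadline of July 17, 2004, before any tolling.
Because the plaintiff's legal incapacity ran from January 24, 2003 to July 2, 2003, the deadline is extended by 159 days to December 23, 2004.
The period was tolled for 266 days by the emergency suspension of filing deadlines (June 30, 2004 to March 23, 2005), pushing the deadline to September 15, 2005.
The written tolling agreement from August 25, 2005 to January 9, 2006 tolled the period for 137 days, extending the deadline to January 30, 2006.
None of the other events listed affects the running of the period under the stated rules.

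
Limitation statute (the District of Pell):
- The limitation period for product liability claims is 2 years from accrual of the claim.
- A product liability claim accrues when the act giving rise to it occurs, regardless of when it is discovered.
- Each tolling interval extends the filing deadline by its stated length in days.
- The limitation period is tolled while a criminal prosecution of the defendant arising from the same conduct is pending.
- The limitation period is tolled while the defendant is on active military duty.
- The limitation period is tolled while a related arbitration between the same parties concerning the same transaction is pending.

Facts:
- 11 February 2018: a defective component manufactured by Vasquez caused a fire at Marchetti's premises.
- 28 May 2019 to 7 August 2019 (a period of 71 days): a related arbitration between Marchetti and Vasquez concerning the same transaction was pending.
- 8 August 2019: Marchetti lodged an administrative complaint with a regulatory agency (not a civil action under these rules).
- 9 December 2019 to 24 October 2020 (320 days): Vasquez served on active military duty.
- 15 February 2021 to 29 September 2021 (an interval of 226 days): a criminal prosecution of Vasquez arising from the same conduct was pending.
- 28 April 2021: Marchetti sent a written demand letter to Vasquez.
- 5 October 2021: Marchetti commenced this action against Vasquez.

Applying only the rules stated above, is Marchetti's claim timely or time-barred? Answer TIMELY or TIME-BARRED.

TIMELY

The claim accrued on 11 February 2018, the date of the act.
2 years from 11 February 2018 is 11 February 2020.
The pending related arbitration from 28 May 2019 to 7 August 2019 tolled the period for 71 days, extending the deadline to 22 April 2020.
The defendant's active military service from 9 December 2019 to 24 October 2020 tolled the period for 320 days, extending the deadline to 8 March 2021.
The period was tolled for 226 days by the pending criminal prosecution (15 February 2021 to 29 September 2021), pushing the deadline to 20 October 2021.
Nothing else in the chronology tolls or restarts the period.
The 5 October 2021 filing precedes the 20 October 2021 deadline; the claim is timely.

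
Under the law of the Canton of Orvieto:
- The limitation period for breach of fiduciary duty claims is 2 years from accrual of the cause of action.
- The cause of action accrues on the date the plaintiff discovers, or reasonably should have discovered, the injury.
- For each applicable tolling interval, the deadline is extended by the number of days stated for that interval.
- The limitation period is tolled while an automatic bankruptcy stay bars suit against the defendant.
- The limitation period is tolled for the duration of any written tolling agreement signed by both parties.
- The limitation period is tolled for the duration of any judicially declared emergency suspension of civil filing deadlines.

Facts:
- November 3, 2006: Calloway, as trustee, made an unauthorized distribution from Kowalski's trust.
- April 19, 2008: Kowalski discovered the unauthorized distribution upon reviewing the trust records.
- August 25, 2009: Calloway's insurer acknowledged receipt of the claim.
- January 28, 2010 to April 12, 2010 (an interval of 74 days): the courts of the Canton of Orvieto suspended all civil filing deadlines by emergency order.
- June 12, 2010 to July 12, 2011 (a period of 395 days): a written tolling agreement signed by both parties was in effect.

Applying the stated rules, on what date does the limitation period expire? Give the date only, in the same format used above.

August 1, 2011

Accrual is tied to discovery, so the period began on April 19, 2008 rather than on November 3, 2006 when the act occurred.
The untolled deadline — 2 years after April 19, 2008 — is April 19, 2010.
The period was tolled for 74 days by the emergency suspension of filing deadlines (January 28, 2010 to April 12, 2010), pushing the deadline to July 2, 2010.
The written tolling agreement from June 12, 2010 to July 12, 2011 tolled the period for 395 days, extending the deadline to August 1, 2011.
None of the other events listed affects the running of the period under the stated rules.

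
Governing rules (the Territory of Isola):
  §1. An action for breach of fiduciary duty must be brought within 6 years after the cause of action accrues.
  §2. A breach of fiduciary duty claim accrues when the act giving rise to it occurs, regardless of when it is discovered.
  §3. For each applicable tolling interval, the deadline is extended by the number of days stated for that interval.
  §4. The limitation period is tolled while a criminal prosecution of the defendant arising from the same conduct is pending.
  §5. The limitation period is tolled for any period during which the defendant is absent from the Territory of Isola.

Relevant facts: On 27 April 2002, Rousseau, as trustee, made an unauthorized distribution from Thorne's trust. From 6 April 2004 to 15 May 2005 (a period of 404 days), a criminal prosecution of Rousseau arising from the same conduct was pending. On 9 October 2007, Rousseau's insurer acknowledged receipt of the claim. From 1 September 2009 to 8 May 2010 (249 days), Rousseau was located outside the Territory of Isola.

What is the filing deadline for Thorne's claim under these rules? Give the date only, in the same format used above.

The cause of action accrued on 27 April 2002, the date of the act.
6 years from 27 April 2002 is 27 April 2008.
The period was tolled for 404 days by the pending criminal prosecution (6 April 2004 to 15 May 2005), pushing the deadline to 5 June 2009.
By the time the defendant's absence from the jurisdiction began on 1 September 2009, the limitation period had already expired on 5 June 2009; that interval cannot revive it.
None of the other events listed affects the running of the period under the stated rules.

5 June 2009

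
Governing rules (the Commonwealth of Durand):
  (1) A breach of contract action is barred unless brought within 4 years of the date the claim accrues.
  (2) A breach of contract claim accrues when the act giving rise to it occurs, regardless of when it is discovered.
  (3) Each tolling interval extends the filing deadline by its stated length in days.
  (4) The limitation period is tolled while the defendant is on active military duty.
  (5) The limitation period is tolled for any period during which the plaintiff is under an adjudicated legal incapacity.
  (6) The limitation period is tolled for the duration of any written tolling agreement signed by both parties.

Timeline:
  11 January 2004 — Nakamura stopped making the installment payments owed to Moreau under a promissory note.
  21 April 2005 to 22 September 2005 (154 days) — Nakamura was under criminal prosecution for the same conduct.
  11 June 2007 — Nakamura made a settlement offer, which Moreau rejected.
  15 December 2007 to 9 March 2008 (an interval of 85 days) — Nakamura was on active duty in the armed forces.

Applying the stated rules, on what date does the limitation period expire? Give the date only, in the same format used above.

The claim accrued on 11 January 2004, the date of the act.
4 years from 11 January 2004 is 11 January 2008.
Because the defendant's active military service ran from 15 December 2007 to 9 March 2008, the deadline is extended by 85 days to 5 April 2008.
No stated provision tolls the period for a criminal prosecution, so the interval from 21 April 2005 to 22 September 2005 has no effect on the deadline.
Nothing else in the chronology tolls or restarts the period.

5 April 2008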